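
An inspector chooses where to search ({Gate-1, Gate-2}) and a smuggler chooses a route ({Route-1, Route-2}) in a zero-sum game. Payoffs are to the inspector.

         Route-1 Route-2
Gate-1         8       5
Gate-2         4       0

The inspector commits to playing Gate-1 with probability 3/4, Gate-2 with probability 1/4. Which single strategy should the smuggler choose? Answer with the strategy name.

If the smuggler plays Route-1, the inspector's expected payoff is (3/4)·8 + (1/4)·4 = 7.
If the smuggler plays Route-2, the inspector's expected payoff is (3/4)·5 + (1/4)·0 = 15/4.
The smuggler minimizes the inspector's payoff; the smallest is 15/4, so the best response is Route-2.

Route-2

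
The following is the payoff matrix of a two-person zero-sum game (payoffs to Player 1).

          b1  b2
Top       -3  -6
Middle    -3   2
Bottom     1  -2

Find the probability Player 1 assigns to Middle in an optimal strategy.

Row minima: Top → -6, Middle → -3, Bottom → -2; maximin = -2.
Column maxima: b1 → 1, b2 → 2; minimax = 1.
-2 ≠ 1, so there is no saddle point; optimal play is mixed.
Top is strictly dominated by Bottom, so Player 1 never plays it.
On the remaining 2×2 (Middle, Bottom vs b1, b2):
Let Player 1 play Middle with probability p. Expected payoff against b1: (-3)p + 1(1−p) = −4p + 1; against b2: 2p + (-2)(1−p) = 4p − 2.
Setting these equal: −4p + 1 = 4p − 2 ⇒ −8p = -3 ⇒ p = 3/8, and the value is (-4)·(3/8) + 1 = -1/2.
For Player 2: with q = P(b1), equating Middle's and Bottom's payoffs gives −5q + 2 = 3q − 2 ⇒ q = 1/2.

3/8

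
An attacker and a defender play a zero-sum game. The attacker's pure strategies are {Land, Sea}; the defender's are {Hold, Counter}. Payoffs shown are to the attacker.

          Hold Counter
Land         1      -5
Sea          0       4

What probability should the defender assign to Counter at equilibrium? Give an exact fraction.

1/10

Row minima: Land → -5, Sea → 0; maximin = 0.
Column maxima: Hold → 1, Counter → 4; minimax = 1.
0 ≠ 1, so there is no saddle point; optimal play is mixed.
Let the attacker play Land with probability p. Expected payoff against Hold: 1p + 0(1−p) = p; against Counter: (-5)p + 4(1−p) = −9p + 4.
Setting these equal: p = −9p + 4 ⇒ 10p = 4 ⇒ p = 2/5, and the value is (1)·(2/5) = 2/5.
For the defender: with q = P(Hold), equating Land's and Sea's payoffs gives 6q − 5 = −4q + 4 ⇒ q = 9/10.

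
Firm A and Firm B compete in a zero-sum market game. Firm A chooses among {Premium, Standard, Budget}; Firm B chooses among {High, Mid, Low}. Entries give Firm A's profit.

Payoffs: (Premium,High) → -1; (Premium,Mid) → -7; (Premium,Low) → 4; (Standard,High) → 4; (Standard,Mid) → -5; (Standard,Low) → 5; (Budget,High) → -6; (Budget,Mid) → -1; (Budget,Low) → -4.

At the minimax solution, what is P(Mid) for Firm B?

5/7

Row minima: Premium → -7, Standard → -5, Budget → -6; maximin = -5.
Column maxima: High → 4, Mid → -1, Low → 5; minimax = -1.
-5 ≠ -1, so there is no saddle point; optimal play is mixed.
Premium is strictly dominated by Standard, so Firm A never plays it.
Low is strictly dominated by High (it gives Firm A strictly more in every row), so Firm B never plays it.
On the remaining 2×2 (Standard, Budget vs High, Mid):
Let Firm A play Standard with probability p. Expected payoff against High: 4p + (-6)(1−p) = 10p − 6; against Mid: (-5)p + (-1)(1−p) = −4p − 1.
Setting these equal: 10p − 6 = −4p − 1 ⇒ 14p = 5 ⇒ p = 5/14, and the value is (10)·(5/14) − 6 = -17/7.
For Firm B: with q = P(High), equating Standard's and Budget's payoffs gives 9q − 5 = −5q − 1 ⇒ q = 2/7.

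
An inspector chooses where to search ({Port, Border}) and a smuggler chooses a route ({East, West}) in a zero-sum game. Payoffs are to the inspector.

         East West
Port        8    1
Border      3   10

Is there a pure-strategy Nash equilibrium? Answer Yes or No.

Row minima: Port → 1, Border → 3; maximin = 3.
Column maxima: East → 8, West → 10; minimax = 8.
3 ≠ 8, so no pure-strategy equilibrium exists.

No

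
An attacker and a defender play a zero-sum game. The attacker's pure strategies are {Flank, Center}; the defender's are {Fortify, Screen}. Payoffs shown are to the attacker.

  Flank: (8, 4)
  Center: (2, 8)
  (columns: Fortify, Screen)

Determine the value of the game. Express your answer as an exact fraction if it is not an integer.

Row minima: Flank → 4, Center → 2; maximin = 4.
Column maxima: Fortify → 8, Screen → 8; minimax = 8.
4 ≠ 8, so there is no saddle point; optimal play is mixed.
Let the attacker play Flank with probability p. Expected payoff against Fortify: 8p + 2(1−p) = 6p + 2; against Screen: 4p + 8(1−p) = −4p + 8.
Setting these equal: 6p + 2 = −4p + 8 ⇒ 10p = 6 ⇒ p = 3/5, and the value is (6)·(3/5) + 2 = 28/5.
For the defender: with q = P(Fortify), equating Flank's and Center's payoffs gives 4q + 4 = −6q + 8 ⇒ q = 2/5.

28/5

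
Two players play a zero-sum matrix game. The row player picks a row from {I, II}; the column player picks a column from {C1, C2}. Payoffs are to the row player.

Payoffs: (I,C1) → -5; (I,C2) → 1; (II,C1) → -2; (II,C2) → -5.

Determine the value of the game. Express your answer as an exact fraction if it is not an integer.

-3

Row minima: I → -5, II → -5; maximin = -5.
Column maxima: C1 → -2, C2 → 1; minimax = -2.
-5 ≠ -2, so there is no saddle point; optimal play is mixed.
Let the row player play I with probability p. Expected payoff against C1: (-5)p + (-2)(1−p) = −3p − 2; against C2: 1p + (-5)(1−p) = 6p − 5.
Setting these equal: −3p − 2 = 6p − 5 ⇒ −9p = -3 ⇒ p = 1/3, and the value is (-3)·(1/3) − 2 = -3.
For the column player: with q = P(C1), equating I's and II's payoffs gives −6q + 1 = 3q − 5 ⇒ q = 2/3.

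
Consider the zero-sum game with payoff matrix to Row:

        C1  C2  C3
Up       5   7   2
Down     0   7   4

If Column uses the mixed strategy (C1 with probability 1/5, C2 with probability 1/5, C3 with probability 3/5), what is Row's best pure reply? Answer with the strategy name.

Down

Expected payoff of Up: (1/5)·5 + (1/5)·7 + (3/5)·2 = 18/5.
Expected payoff of Down: (1/5)·0 + (1/5)·7 + (3/5)·4 = 19/5.
The largest is 19/5, so Row's best response is Down.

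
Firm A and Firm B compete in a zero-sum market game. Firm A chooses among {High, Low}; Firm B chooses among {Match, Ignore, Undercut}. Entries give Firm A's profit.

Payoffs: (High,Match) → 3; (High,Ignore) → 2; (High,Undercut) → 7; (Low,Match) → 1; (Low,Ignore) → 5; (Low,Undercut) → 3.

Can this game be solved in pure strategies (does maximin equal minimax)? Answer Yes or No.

No

Row minima: High → 2, Low → 1; maximin = 2.
Column maxima: Match → 3, Ignore → 5, Undercut → 7; minimax = 3.
2 ≠ 3, so no pure-strategy equilibrium exists.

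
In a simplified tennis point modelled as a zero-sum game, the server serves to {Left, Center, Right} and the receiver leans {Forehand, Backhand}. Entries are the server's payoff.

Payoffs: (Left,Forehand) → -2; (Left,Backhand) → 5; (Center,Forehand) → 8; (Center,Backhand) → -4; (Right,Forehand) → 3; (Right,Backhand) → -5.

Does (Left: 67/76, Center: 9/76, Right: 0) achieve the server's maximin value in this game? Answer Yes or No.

Against Forehand this mix gives (67/76)·(-2) + (9/76)·8 = -31/38.
Against Backhand this mix gives (67/76)·5 + (9/76)·(-4) = 299/76.
The receiver will play Forehand, holding the server to -31/38. Shifting weight toward the row that does better against Forehand would raise this floor (the equalizing mix achieves 32/19 against both Forehand and Backhand), so the proposed strategy is not optimal.

No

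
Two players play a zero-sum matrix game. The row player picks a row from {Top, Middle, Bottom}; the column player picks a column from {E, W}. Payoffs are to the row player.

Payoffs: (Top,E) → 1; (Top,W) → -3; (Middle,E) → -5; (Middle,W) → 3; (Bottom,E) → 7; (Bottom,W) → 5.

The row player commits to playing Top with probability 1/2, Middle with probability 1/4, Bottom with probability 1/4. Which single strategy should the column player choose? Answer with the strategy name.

W

If the column player plays E, the row player's expected payoff is (1/2)·1 + (1/4)·(-5) + (1/4)·7 = 1.
If the column player plays W, the row player's expected payoff is (1/2)·(-3) + (1/4)·3 + (1/4)·5 = 1/2.
The column player minimizes the row player's payoff; the smallest is 1/2, so the best response is W.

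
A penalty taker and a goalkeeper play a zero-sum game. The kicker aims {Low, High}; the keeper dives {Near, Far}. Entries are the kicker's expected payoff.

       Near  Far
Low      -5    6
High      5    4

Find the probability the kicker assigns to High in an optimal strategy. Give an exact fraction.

Row minima: Low → -5, High → 4; maximin = 4.
Column maxima: Near → 5, Far → 6; minimax = 5.
4 ≠ 5, so there is no saddle point; optimal play is mixed.
Let the kicker play Low with probability p. Expected payoff against Near: (-5)p + 5(1−p) = −10p + 5; against Far: 6p + 4(1−p) = 2p + 4.
Setting these equal: −10p + 5 = 2p + 4 ⇒ −12p = -1 ⇒ p = 1/12, and the value is (-10)·(1/12) + 5 = 25/6.
For the keeper: with q = P(Near), equating Low's and High's payoffs gives −11q + 6 = q + 4 ⇒ q = 1/6.

11/12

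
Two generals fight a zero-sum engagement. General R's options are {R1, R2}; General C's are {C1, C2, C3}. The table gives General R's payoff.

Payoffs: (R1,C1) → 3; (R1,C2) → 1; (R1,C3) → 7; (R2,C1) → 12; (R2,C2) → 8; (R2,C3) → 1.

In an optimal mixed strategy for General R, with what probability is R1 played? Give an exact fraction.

7/13

Row minima: R1 → 1, R2 → 1; maximin = 1.
Column maxima: C1 → 12, C2 → 8, C3 → 7; minimax = 7.
1 ≠ 7, so there is no saddle point; optimal play is mixed.
C1 is strictly dominated by C2 (it gives General R strictly more in every row), so General C never plays it.
On the remaining 2×2 (R1, R2 vs C2, C3):
Let General R play R1 with probability p. Expected payoff against C2: 1p + 8(1−p) = −7p + 8; against C3: 7p + 1(1−p) = 6p + 1.
Setting these equal: −7p + 8 = 6p + 1 ⇒ −13p = -7 ⇒ p = 7/13, and the value is (-7)·(7/13) + 8 = 55/13.
For General C: with q = P(C2), equating R1's and R2's payoffs gives −6q + 7 = 7q + 1 ⇒ q = 6/13.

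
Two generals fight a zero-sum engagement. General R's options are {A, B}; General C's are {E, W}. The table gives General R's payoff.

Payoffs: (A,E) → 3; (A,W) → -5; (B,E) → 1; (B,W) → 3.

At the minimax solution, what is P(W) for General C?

1/5

Row minima: A → -5, B → 1; maximin = 1.
Column maxima: E → 3, W → 3; minimax = 3.
1 ≠ 3, so there is no saddle point; optimal play is mixed.
Let General R play A with probability p. Expected payoff against E: 3p + 1(1−p) = 2p + 1; against W: (-5)p + 3(1−p) = −8p + 3.
Setting these equal: 2p + 1 = −8p + 3 ⇒ 10p = 2 ⇒ p = 1/5, and the value is (2)·(1/5) + 1 = 7/5.
For General C: with q = P(E), equating A's and B's payoffs gives 8q − 5 = −2q + 3 ⇒ q = 4/5.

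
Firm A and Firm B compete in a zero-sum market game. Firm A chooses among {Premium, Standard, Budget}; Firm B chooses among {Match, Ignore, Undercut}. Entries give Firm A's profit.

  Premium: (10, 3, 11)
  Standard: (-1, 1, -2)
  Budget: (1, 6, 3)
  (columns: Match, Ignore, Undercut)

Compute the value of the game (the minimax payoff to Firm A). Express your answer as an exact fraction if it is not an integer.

Row minima: Premium → 3, Standard → -2, Budget → 1; maximin = 3.
Column maxima: Match → 10, Ignore → 6, Undercut → 11; minimax = 6.
3 ≠ 6, so there is no saddle point; optimal play is mixed.
Standard is strictly dominated by Premium, so Firm A never plays it.
With Standard eliminated, Undercut is strictly dominated by Match (it gives Firm A strictly more in every remaining row), so Firm B never plays it.
On the remaining 2×2 (Premium, Budget vs Match, Ignore):
Let Firm A play Premium with probability p. Expected payoff against Match: 10p + 1(1−p) = 9p + 1; against Ignore: 3p + 6(1−p) = −3p + 6.
Setting these equal: 9p + 1 = −3p + 6 ⇒ 12p = 5 ⇒ p = 5/12, and the value is (9)·(5/12) + 1 = 19/4.
For Firm B: with q = P(Match), equating Premium's and Budget's payoffs gives 7q + 3 = −5q + 6 ⇒ q = 1/4.

19/4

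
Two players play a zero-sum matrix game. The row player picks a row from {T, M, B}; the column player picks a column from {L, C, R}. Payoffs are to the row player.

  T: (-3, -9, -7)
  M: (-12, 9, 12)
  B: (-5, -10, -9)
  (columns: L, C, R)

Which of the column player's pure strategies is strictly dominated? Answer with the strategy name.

R

C holds the row player's payoff strictly below R in every row: -9 < -7, 9 < 12, -10 < -9.
So R is strictly dominated for the column player.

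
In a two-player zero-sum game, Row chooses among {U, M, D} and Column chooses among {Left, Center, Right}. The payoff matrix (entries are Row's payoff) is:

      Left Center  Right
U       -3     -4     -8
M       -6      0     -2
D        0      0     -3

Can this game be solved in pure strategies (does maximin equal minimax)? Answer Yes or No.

No

Row minima: U → -8, M → -6, D → -3; maximin = -3.
Column maxima: Left → 0, Center → 0, Right → -2; minimax = -2.
-3 ≠ -2, so no pure-strategy equilibrium exists.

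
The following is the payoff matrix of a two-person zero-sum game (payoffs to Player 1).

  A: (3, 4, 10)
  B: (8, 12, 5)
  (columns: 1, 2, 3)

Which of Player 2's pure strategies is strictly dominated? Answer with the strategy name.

1 holds Player 1's payoff strictly below 2 in every row: 3 < 4, 8 < 12.
So 2 is strictly dominated for Player 2.

2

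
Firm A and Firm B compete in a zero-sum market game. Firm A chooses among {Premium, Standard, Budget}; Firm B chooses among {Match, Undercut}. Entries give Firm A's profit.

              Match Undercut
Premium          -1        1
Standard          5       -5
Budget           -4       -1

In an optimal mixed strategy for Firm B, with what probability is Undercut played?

1/2

Row minima: Premium → -1, Standard → -5, Budget → -4; maximin = -1.
Column maxima: Match → 5, Undercut → 1; minimax = 1.
-1 ≠ 1, so there is no saddle point; optimal play is mixed.
Budget is strictly dominated by Premium, so Firm A never plays it.
On the remaining 2×2 (Premium, Standard vs Match, Undercut):
Let Firm A play Premium with probability p. Expected payoff against Match: (-1)p + 5(1−p) = −6p + 5; against Undercut: 1p + (-5)(1−p) = 6p − 5.
Setting these equal: −6p + 5 = 6p − 5 ⇒ −12p = -10 ⇒ p = 5/6, and the value is (-6)·(5/6) + 5 = 0.
For Firm B: with q = P(Match), equating Premium's and Standard's payoffs gives −2q + 1 = 10q − 5 ⇒ q = 1/2.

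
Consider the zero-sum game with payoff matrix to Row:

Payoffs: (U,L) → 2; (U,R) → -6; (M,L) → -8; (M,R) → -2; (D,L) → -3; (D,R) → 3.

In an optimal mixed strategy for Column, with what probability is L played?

Row minima: U → -6, M → -8, D → -3; maximin = -3.
Column maxima: L → 2, R → 3; minimax = 2.
-3 ≠ 2, so there is no saddle point; optimal play is mixed.
M is strictly dominated by D, so Row never plays it.
On the remaining 2×2 (U, D vs L, R):
Let Row play U with probability p. Expected payoff against L: 2p + (-3)(1−p) = 5p − 3; against R: (-6)p + 3(1−p) = −9p + 3.
Setting these equal: 5p − 3 = −9p + 3 ⇒ 14p = 6 ⇒ p = 3/7, and the value is (5)·(3/7) − 3 = -6/7.
For Column: with q = P(L), equating U's and D's payoffs gives 8q − 6 = −6q + 3 ⇒ q = 9/14.

9/14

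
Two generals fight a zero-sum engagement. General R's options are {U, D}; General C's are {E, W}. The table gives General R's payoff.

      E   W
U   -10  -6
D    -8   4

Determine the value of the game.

-8

Row minima: U → -10, D → -8; maximin = -8.
Column maxima: E → -8, W → 4; minimax = -8.
Since maximin = minimax = -8, there is a saddle point and the value is -8.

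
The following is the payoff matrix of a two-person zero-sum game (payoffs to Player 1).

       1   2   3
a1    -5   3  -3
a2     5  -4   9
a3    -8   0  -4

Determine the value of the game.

-5/17

Row minima: a1 → -5, a2 → -4, a3 → -8; maximin = -4.
Column maxima: 1 → 5, 2 → 3, 3 → 9; minimax = 3.
-4 ≠ 3, so there is no saddle point; optimal play is mixed.
a3 is strictly dominated by a1, so Player 1 never plays it.
3 is strictly dominated by 1 (it gives Player 1 strictly more in every row), so Player 2 never plays it.
On the remaining 2×2 (a1, a2 vs 1, 2):
Let Player 1 play a1 with probability p. Expected payoff against 1: (-5)p + 5(1−p) = −10p + 5; against 2: 3p + (-4)(1−p) = 7p − 4.
Setting these equal: −10p + 5 = 7p − 4 ⇒ −17p = -9 ⇒ p = 9/17, and the value is (-10)·(9/17) + 5 = -5/17.
For Player 2: with q = P(1), equating a1's and a2's payoffs gives −8q + 3 = 9q − 4 ⇒ q = 7/17.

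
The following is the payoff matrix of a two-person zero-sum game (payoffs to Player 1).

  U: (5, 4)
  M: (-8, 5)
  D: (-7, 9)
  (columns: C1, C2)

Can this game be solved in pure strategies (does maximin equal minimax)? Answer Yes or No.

No

Row minima: U → 4, M → -8, D → -7; maximin = 4.
Column maxima: C1 → 5, C2 → 9; minimax = 5.
4 ≠ 5, so no pure-strategy equilibrium exists.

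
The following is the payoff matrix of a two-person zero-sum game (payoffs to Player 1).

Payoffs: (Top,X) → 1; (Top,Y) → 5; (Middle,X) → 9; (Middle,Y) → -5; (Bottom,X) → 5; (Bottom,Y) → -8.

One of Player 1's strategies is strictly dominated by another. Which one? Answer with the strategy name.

Bottom

Middle gives a strictly higher payoff than Bottom against every column: 9 > 5, -5 > -8.
So Bottom is strictly dominated and Player 1 never plays it.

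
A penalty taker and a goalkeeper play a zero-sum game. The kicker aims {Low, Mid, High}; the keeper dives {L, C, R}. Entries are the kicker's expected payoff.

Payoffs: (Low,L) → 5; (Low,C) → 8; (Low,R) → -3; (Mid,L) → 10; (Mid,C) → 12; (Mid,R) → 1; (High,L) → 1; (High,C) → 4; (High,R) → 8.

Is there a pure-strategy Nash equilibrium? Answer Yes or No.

No

Row minima: Low → -3, Mid → 1, High → 1; maximin = 1.
Column maxima: L → 10, C → 12, R → 8; minimax = 8.
1 ≠ 8, so no pure-strategy equilibrium exists.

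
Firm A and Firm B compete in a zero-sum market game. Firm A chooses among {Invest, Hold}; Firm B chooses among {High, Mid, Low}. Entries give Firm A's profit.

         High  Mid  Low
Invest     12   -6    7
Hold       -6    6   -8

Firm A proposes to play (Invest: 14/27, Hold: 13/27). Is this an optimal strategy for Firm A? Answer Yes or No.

Against High this mix gives (14/27)·12 + (13/27)·(-6) = 10/3.
Against Mid this mix gives (14/27)·(-6) + (13/27)·6 = -2/9.
Against Low this mix gives (14/27)·7 + (13/27)·(-8) = -2/9.
All of Firm B's active replies (Mid, Low) yield -2/9, and no column does worse for Firm A. The mix makes Firm B indifferent and guarantees -2/9, so it is optimal.

Yes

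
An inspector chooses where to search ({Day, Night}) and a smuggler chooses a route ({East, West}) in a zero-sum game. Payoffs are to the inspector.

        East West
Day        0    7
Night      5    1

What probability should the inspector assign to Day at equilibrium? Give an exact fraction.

4/11

Row minima: Day → 0, Night → 1; maximin = 1.
Column maxima: East → 5, West → 7; minimax = 5.
1 ≠ 5, so there is no saddle point; optimal play is mixed.
Let the inspector play Day with probability p. Expected payoff against East: 0p + 5(1−p) = −5p + 5; against West: 7p + 1(1−p) = 6p + 1.
Setting these equal: −5p + 5 = 6p + 1 ⇒ −11p = -4 ⇒ p = 4/11, and the value is (-5)·(4/11) + 5 = 35/11.
For the smuggler: with q = P(East), equating Day's and Night's payoffs gives −7q + 7 = 4q + 1 ⇒ q = 6/11.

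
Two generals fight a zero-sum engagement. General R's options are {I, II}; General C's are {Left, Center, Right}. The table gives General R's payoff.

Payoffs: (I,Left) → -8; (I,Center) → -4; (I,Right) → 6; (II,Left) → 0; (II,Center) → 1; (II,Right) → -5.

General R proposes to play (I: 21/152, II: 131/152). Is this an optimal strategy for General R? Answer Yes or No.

Against Left this mix gives (21/152)·(-8) + (131/152)·0 = -21/19.
Against Center this mix gives (21/152)·(-4) + (131/152)·1 = 47/152.
Against Right this mix gives (21/152)·6 + (131/152)·(-5) = -529/152.
General C will play Right, holding General R to -529/152. Shifting weight toward the row that does better against Right would raise this floor (the equalizing mix achieves -40/19 against both Right and Left), so the proposed strategy is not optimal.

No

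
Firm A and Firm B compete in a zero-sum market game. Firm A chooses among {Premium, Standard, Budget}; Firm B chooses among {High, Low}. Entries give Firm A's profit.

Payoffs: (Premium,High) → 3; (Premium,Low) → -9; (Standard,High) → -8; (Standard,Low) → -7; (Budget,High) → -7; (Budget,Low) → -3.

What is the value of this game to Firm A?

Row minima: Premium → -9, Standard → -8, Budget → -7; maximin = -7.
Column maxima: High → 3, Low → -3; minimax = -3.
-7 ≠ -3, so there is no saddle point; optimal play is mixed.
Standard is strictly dominated by Budget, so Firm A never plays it.
On the remaining 2×2 (Premium, Budget vs High, Low):
Let Firm A play Premium with probability p. Expected payoff against High: 3p + (-7)(1−p) = 10p − 7; against Low: (-9)p + (-3)(1−p) = −6p − 3.
Setting these equal: 10p − 7 = −6p − 3 ⇒ 16p = 4 ⇒ p = 1/4, and the value is (10)·(1/4) − 7 = -9/2.
For Firm B: with q = P(High), equating Premium's and Budget's payoffs gives 12q − 9 = −4q − 3 ⇒ q = 3/8.

-9/2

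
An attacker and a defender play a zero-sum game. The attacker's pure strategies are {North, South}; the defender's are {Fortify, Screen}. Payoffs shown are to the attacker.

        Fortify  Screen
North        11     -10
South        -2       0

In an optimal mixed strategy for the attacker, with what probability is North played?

Row minima: North → -10, South → -2; maximin = -2.
Column maxima: Fortify → 11, Screen → 0; minimax = 0.
-2 ≠ 0, so there is no saddle point; optimal play is mixed.
Let the attacker play North with probability p. Expected payoff against Fortify: 11p + (-2)(1−p) = 13p − 2; against Screen: (-10)p + 0(1−p) = −10p.
Setting these equal: 13p − 2 = −10p ⇒ 23p = 2 ⇒ p = 2/23, and the value is (13)·(2/23) − 2 = -20/23.
For the defender: with q = P(Fortify), equating North's and South's payoffs gives 21q − 10 = −2q ⇒ q = 10/23.

2/23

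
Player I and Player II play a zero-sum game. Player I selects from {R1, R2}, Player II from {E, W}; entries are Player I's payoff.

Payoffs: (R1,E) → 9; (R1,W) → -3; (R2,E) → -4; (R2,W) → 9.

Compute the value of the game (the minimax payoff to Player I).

69/25

Row minima: R1 → -3, R2 → -4; maximin = -3.
Column maxima: E → 9, W → 9; minimax = 9.
-3 ≠ 9, so there is no saddle point; optimal play is mixed.
Let Player I play R1 with probability p. Expected payoff against E: 9p + (-4)(1−p) = 13p − 4; against W: (-3)p + 9(1−p) = −12p + 9.
Setting these equal: 13p − 4 = −12p + 9 ⇒ 25p = 13 ⇒ p = 13/25, and the value is (13)·(13/25) − 4 = 69/25.
For Player II: with q = P(E), equating R1's and R2's payoffs gives 12q − 3 = −13q + 9 ⇒ q = 12/25.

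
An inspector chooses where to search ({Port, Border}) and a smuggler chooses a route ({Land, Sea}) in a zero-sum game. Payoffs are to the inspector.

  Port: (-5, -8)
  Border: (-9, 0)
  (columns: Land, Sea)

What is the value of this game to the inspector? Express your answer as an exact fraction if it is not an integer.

Row minima: Port → -8, Border → -9; maximin = -8.
Column maxima: Land → -5, Sea → 0; minimax = -5.
-8 ≠ -5, so there is no saddle point; optimal play is mixed.
Let the inspector play Port with probability p. Expected payoff against Land: (-5)p + (-9)(1−p) = 4p − 9; against Sea: (-8)p + 0(1−p) = −8p.
Setting these equal: 4p − 9 = −8p ⇒ 12p = 9 ⇒ p = 3/4, and the value is (4)·(3/4) − 9 = -6.
For the smuggler: with q = P(Land), equating Port's and Border's payoffs gives 3q − 8 = −9q ⇒ q = 2/3.

-6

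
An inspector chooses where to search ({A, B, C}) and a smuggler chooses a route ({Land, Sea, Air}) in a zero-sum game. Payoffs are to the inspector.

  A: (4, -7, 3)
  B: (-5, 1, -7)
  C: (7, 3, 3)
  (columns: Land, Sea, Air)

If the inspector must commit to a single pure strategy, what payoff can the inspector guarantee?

3

Row minima: A → -7, B → -7, C → 3.
The best of these is 3.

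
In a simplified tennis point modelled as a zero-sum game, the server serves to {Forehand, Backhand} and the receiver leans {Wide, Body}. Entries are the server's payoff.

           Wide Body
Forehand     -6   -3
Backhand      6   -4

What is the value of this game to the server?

-42/13

Row minima: Forehand → -6, Backhand → -4; maximin = -4.
Column maxima: Wide → 6, Body → -3; minimax = -3.
-4 ≠ -3, so there is no saddle point; optimal play is mixed.
Let the server play Forehand with probability p. Expected payoff against Wide: (-6)p + 6(1−p) = −12p + 6; against Body: (-3)p + (-4)(1−p) = p − 4.
Setting these equal: −12p + 6 = p − 4 ⇒ −13p = -10 ⇒ p = 10/13, and the value is (-12)·(10/13) + 6 = -42/13.
For the receiver: with q = P(Wide), equating Forehand's and Backhand's payoffs gives −3q − 3 = 10q − 4 ⇒ q = 1/13.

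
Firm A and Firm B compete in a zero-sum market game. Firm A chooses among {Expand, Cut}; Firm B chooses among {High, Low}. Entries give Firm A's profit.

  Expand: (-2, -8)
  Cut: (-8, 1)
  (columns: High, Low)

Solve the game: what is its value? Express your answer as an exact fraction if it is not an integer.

-22/5

Row minima: Expand → -8, Cut → -8; maximin = -8.
Column maxima: High → -2, Low → 1; minimax = -2.
-8 ≠ -2, so there is no saddle point; optimal play is mixed.
Let Firm A play Expand with probability p. Expected payoff against High: (-2)p + (-8)(1−p) = 6p − 8; against Low: (-8)p + 1(1−p) = −9p + 1.
Setting these equal: 6p − 8 = −9p + 1 ⇒ 15p = 9 ⇒ p = 3/5, and the value is (6)·(3/5) − 8 = -22/5.
For Firm B: with q = P(High), equating Expand's and Cut's payoffs gives 6q − 8 = −9q + 1 ⇒ q = 3/5.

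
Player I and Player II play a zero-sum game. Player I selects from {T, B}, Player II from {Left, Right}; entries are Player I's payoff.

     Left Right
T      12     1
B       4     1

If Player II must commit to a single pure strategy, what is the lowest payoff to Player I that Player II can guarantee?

1

Column maxima: Left → 12, Right → 1.
The smallest of these is 1.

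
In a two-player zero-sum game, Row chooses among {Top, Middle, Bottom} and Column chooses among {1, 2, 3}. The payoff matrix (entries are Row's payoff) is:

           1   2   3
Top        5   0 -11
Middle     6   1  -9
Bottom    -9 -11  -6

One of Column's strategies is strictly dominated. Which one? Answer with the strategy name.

2 holds Row's payoff strictly below 1 in every row: 0 < 5, 1 < 6, -11 < -9.
So 1 is strictly dominated for Column.

1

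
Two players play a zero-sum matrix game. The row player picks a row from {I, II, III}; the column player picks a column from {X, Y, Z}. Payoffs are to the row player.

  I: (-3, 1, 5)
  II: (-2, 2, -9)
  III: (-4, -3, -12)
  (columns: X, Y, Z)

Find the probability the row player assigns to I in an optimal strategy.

Row minima: I → -3, II → -9, III → -12; maximin = -3.
Column maxima: X → -2, Y → 2, Z → 5; minimax = -2.
-3 ≠ -2, so there is no saddle point; optimal play is mixed.
III is strictly dominated by I, so the row player never plays it.
Y is strictly dominated by X (it gives the row player strictly more in every row), so the column player never plays it.
On the remaining 2×2 (I, II vs X, Z):
Let the row player play I with probability p. Expected payoff against X: (-3)p + (-2)(1−p) = −p − 2; against Z: 5p + (-9)(1−p) = 14p − 9.
Setting these equal: −p − 2 = 14p − 9 ⇒ −15p = -7 ⇒ p = 7/15, and the value is (-1)·(7/15) − 2 = -37/15.
For the column player: with q = P(X), equating I's and II's payoffs gives −8q + 5 = 7q − 9 ⇒ q = 14/15.

7/15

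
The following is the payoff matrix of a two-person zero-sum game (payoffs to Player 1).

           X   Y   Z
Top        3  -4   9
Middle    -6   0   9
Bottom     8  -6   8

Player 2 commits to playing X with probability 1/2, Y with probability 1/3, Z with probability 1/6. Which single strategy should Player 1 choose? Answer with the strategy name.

Bottom

Expected payoff of Top: (1/2)·3 + (1/3)·(-4) + (1/6)·9 = 5/3.
Expected payoff of Middle: (1/2)·(-6) + (1/3)·0 + (1/6)·9 = -3/2.
Expected payoff of Bottom: (1/2)·8 + (1/3)·(-6) + (1/6)·8 = 10/3.
The largest is 10/3, so Player 1's best response is Bottom.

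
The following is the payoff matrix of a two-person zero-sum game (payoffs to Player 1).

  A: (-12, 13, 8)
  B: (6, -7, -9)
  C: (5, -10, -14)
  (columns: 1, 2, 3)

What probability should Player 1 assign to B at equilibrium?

Row minima: A → -12, B → -9, C → -14; maximin = -9.
Column maxima: 1 → 6, 2 → 13, 3 → 8; minimax = 6.
-9 ≠ 6, so there is no saddle point; optimal play is mixed.
C is strictly dominated by B, so Player 1 never plays it.
2 is strictly dominated by 3 (it gives Player 1 strictly more in every row), so Player 2 never plays it.
On the remaining 2×2 (A, B vs 1, 3):
Let Player 1 play A with probability p. Expected payoff against 1: (-12)p + 6(1−p) = −18p + 6; against 3: 8p + (-9)(1−p) = 17p − 9.
Setting these equal: −18p + 6 = 17p − 9 ⇒ −35p = -15 ⇒ p = 3/7, and the value is (-18)·(3/7) + 6 = -12/7.
For Player 2: with q = P(1), equating A's and B's payoffs gives −20q + 8 = 15q − 9 ⇒ q = 17/35.

4/7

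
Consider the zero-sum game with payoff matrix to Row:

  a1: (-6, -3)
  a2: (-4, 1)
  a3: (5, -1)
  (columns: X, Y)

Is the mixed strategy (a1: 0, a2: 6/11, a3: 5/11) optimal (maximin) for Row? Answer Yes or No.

Against X this mix gives (6/11)·(-4) + (5/11)·5 = 1/11.
Against Y this mix gives (6/11)·1 + (5/11)·(-1) = 1/11.
All of Column's active replies (X, Y) yield 1/11, and no column does worse for Row. The mix makes Column indifferent and guarantees 1/11, so it is optimal.

Yes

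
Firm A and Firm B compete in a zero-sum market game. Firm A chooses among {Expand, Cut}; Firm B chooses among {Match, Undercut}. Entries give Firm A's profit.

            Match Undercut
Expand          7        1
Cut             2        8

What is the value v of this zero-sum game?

Row minima: Expand → 1, Cut → 2; maximin = 2.
Column maxima: Match → 7, Undercut → 8; minimax = 7.
2 ≠ 7, so there is no saddle point; optimal play is mixed.
Let Firm A play Expand with probability p. Expected payoff against Match: 7p + 2(1−p) = 5p + 2; against Undercut: 1p + 8(1−p) = −7p + 8.
Setting these equal: 5p + 2 = −7p + 8 ⇒ 12p = 6 ⇒ p = 1/2, and the value is (5)·(1/2) + 2 = 9/2.
For Firm B: with q = P(Match), equating Expand's and Cut's payoffs gives 6q + 1 = −6q + 8 ⇒ q = 7/12.

9/2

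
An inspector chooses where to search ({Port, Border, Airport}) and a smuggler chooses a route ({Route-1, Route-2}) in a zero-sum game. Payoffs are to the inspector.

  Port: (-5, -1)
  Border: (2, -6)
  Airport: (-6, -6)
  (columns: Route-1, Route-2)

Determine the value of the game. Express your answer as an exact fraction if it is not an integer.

Row minima: Port → -5, Border → -6, Airport → -6; maximin = -5.
Column maxima: Route-1 → 2, Route-2 → -1; minimax = -1.
-5 ≠ -1, so there is no saddle point; optimal play is mixed.
Airport is strictly dominated by Port, so the inspector never plays it.
On the remaining 2×2 (Port, Border vs Route-1, Route-2):
Let the inspector play Port with probability p. Expected payoff against Route-1: (-5)p + 2(1−p) = −7p + 2; against Route-2: (-1)p + (-6)(1−p) = 5p − 6.
Setting these equal: −7p + 2 = 5p − 6 ⇒ −12p = -8 ⇒ p = 2/3, and the value is (-7)·(2/3) + 2 = -8/3.
For the smuggler: with q = P(Route-1), equating Port's and Border's payoffs gives −4q − 1 = 8q − 6 ⇒ q = 5/12.

-8/3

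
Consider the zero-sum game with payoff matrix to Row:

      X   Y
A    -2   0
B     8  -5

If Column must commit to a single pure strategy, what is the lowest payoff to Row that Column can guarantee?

Column maxima: X → 8, Y → 0.
The smallest of these is 0.

0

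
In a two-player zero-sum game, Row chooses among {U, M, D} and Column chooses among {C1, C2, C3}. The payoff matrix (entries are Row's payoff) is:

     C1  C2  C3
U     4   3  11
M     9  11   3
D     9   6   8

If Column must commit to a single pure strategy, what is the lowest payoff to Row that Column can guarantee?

9

Column maxima: C1 → 9, C2 → 11, C3 → 11.
The smallest of these is 9.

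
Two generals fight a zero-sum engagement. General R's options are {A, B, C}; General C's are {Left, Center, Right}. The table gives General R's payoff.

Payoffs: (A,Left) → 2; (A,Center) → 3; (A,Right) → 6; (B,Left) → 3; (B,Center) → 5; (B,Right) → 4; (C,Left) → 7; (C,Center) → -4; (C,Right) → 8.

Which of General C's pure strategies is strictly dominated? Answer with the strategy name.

Right

Left holds General R's payoff strictly below Right in every row: 2 < 6, 3 < 4, 7 < 8.
So Right is strictly dominated for General C.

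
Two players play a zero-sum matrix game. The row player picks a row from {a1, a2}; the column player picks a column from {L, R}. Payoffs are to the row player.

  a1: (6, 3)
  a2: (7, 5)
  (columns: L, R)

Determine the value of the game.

5

Row minima: a1 → 3, a2 → 5; maximin = 5.
Column maxima: L → 7, R → 5; minimax = 5.
Since maximin = minimax = 5, there is a saddle point and the value is 5.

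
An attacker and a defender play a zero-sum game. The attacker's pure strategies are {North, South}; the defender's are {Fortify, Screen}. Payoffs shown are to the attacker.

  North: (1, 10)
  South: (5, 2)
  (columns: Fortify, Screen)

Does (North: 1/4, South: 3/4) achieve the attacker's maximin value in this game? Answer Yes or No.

Yes

Against Fortify this mix gives (1/4)·1 + (3/4)·5 = 4.
Against Screen this mix gives (1/4)·10 + (3/4)·2 = 4.
All of the defender's active replies (Fortify, Screen) yield 4, and no column does worse for the attacker. The mix makes the defender indifferent and guarantees 4, so it is optimal.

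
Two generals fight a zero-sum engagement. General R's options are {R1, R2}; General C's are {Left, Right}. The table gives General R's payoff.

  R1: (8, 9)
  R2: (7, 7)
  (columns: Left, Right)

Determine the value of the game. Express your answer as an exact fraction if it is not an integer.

8

Row minima: R1 → 8, R2 → 7; maximin = 8.
Column maxima: Left → 8, Right → 9; minimax = 8.
Since maximin = minimax = 8, there is a saddle point and the value is 8.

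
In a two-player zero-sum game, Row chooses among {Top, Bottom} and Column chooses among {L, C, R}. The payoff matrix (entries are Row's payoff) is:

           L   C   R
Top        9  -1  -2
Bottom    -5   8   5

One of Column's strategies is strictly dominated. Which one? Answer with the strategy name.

C

R holds Row's payoff strictly below C in every row: -2 < -1, 5 < 8.
So C is strictly dominated for Column.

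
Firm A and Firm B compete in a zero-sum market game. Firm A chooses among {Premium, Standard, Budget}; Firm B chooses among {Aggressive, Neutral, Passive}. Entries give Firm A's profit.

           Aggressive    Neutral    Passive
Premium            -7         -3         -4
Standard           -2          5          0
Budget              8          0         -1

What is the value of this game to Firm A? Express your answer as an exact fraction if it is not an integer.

-2/11

Row minima: Premium → -7, Standard → -2, Budget → -1; maximin = -1.
Column maxima: Aggressive → 8, Neutral → 5, Passive → 0; minimax = 0.
-1 ≠ 0, so there is no saddle point; optimal play is mixed.
Premium is strictly dominated by Standard, so Firm A never plays it.
Neutral is strictly dominated by Passive (it gives Firm A strictly more in every row), so Firm B never plays it.
On the remaining 2×2 (Standard, Budget vs Aggressive, Passive):
Let Firm A play Standard with probability p. Expected payoff against Aggressive: (-2)p + 8(1−p) = −10p + 8; against Passive: 0p + (-1)(1−p) = p − 1.
Setting these equal: −10p + 8 = p − 1 ⇒ −11p = -9 ⇒ p = 9/11, and the value is (-10)·(9/11) + 8 = -2/11.
For Firm B: with q = P(Aggressive), equating Standard's and Budget's payoffs gives −2q = 9q − 1 ⇒ q = 1/11.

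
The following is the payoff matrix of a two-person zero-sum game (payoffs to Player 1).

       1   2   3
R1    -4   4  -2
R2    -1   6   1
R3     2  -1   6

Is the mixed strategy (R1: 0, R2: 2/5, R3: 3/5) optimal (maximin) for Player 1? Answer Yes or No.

Against 1 this mix gives (2/5)·(-1) + (3/5)·2 = 4/5.
Against 2 this mix gives (2/5)·6 + (3/5)·(-1) = 9/5.
Against 3 this mix gives (2/5)·1 + (3/5)·6 = 4.
Player 2 will play 1, holding Player 1 to 4/5. Shifting weight toward the row that does better against 1 would raise this floor (the equalizing mix achieves 11/10 against both 1 and 2), so the proposed strategy is not optimal.

No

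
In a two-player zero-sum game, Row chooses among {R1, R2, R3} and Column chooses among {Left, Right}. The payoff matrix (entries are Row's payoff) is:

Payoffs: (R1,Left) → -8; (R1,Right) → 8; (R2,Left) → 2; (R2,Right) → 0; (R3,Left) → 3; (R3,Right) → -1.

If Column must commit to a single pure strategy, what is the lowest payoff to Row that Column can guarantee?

3

Column maxima: Left → 3, Right → 8.
The smallest of these is 3.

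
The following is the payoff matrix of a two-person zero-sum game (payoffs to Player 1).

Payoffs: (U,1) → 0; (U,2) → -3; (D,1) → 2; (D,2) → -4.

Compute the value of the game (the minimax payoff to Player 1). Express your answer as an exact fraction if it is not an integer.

Row minima: U → -3, D → -4; maximin = -3.
Column maxima: 1 → 2, 2 → -3; minimax = -3.
Since maximin = minimax = -3, there is a saddle point and the value is -3.

-3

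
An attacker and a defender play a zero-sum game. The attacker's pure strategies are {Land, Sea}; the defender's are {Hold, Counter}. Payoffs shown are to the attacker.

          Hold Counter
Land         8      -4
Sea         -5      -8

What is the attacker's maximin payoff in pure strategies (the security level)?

Row minima: Land → -4, Sea → -8.
The best of these is -4.

-4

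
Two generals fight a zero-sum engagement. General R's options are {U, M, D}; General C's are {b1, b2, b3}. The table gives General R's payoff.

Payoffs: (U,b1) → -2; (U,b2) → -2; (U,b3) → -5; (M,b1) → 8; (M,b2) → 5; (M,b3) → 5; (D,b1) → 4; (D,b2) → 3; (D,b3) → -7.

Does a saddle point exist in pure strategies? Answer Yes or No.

Row minima: U → -5, M → 5, D → -7; maximin = 5.
Column maxima: b1 → 8, b2 → 5, b3 → 5; minimax = 5.
maximin = minimax = 5, so a saddle point exists.

Yes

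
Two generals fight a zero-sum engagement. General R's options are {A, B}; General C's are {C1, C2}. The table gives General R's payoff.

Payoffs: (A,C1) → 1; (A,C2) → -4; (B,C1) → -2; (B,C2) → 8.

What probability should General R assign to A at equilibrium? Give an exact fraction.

2/3

Row minima: A → -4, B → -2; maximin = -2.
Column maxima: C1 → 1, C2 → 8; minimax = 1.
-2 ≠ 1, so there is no saddle point; optimal play is mixed.
Let General R play A with probability p. Expected payoff against C1: 1p + (-2)(1−p) = 3p − 2; against C2: (-4)p + 8(1−p) = −12p + 8.
Setting these equal: 3p − 2 = −12p + 8 ⇒ 15p = 10 ⇒ p = 2/3, and the value is (3)·(2/3) − 2 = 0.
For General C: with q = P(C1), equating A's and B's payoffs gives 5q − 4 = −10q + 8 ⇒ q = 4/5.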